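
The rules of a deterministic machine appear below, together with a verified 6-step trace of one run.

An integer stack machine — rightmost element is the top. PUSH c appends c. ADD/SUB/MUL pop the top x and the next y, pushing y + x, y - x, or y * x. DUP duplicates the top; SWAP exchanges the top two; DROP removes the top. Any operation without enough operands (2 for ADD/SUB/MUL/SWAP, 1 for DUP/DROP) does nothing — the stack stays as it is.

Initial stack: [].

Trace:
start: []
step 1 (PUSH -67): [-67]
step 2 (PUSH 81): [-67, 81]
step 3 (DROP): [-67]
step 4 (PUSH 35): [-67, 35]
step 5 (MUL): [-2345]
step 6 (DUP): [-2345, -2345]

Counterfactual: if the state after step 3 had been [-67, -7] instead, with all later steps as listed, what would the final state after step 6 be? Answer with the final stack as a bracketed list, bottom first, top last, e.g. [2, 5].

state after step 3 := [-67, -7]
step 4 (PUSH 35): [-67, -7, 35]
step 5 (MUL): [-67, -245]
step 6 (DUP): [-67, -245, -245]

[-67, -245, -245]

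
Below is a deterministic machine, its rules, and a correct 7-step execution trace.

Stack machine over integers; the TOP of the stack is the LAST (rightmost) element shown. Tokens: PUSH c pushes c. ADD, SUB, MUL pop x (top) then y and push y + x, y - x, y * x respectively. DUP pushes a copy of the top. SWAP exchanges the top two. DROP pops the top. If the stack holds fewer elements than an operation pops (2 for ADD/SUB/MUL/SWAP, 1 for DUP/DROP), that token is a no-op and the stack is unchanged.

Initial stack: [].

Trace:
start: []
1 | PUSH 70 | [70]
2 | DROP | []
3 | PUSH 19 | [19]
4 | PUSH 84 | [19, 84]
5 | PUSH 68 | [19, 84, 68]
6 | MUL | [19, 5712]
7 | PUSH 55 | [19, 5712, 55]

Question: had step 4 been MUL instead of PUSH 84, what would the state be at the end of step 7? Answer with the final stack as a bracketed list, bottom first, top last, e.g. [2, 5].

(re-executing from step 4 with the substitution; state before step 4: [19])
4 | MUL | [19]
5 | PUSH 68 | [19, 68]
6 | MUL | [1292]
7 | PUSH 55 | [1292, 55]

[1292, 55]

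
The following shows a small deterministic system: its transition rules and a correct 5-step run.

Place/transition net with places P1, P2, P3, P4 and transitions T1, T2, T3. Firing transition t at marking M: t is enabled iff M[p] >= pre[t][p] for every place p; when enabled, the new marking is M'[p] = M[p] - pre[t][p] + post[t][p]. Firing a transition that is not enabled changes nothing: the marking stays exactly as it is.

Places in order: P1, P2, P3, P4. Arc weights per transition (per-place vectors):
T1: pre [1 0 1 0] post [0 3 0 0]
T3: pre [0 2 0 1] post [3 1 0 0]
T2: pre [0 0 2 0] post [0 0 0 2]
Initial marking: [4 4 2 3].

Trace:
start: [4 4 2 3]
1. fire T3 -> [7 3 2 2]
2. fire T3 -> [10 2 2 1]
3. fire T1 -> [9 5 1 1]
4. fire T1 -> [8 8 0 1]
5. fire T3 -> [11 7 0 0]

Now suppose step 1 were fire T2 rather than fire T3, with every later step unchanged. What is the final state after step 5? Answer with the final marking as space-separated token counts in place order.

10 2 0 3

(re-executing from step 1 with the substitution; state before step 1: [4 4 2 3])
1. fire T2 -> [4 4 0 5]
2. fire T3 -> [7 3 0 4]
3. fire T1 -> [7 3 0 4]
4. fire T1 -> [7 3 0 4]
5. fire T3 -> [10 2 0 3]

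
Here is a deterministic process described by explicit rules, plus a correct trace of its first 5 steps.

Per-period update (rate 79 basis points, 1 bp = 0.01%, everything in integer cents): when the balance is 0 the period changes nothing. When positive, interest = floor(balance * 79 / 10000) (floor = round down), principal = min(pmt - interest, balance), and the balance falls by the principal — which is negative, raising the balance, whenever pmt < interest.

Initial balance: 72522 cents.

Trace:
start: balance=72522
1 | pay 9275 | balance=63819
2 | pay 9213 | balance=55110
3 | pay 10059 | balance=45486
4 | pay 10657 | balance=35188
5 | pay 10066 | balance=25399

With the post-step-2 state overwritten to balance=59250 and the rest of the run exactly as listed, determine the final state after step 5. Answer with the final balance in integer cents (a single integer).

29639

state after step 2 := balance=59250
3 | pay 10059 | balance=49659
4 | pay 10657 | balance=39394
5 | pay 10066 | balance=29639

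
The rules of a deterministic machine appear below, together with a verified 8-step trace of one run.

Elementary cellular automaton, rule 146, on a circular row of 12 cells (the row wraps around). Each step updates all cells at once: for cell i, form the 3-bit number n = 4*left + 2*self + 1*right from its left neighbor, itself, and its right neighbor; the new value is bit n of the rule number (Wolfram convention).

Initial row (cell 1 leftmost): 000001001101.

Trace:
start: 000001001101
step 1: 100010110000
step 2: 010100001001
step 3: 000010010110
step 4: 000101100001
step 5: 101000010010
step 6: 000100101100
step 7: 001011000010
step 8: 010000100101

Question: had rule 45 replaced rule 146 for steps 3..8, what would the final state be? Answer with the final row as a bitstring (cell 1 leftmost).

001001110100

(re-executing steps 3..8 under rule 45; state before step 3: 010100001001)
step 3: 111101101001
step 4: 000011011001
step 5: 011010110001
step 6: 110111100101
step 7: 001100000111
step 8: 001001110100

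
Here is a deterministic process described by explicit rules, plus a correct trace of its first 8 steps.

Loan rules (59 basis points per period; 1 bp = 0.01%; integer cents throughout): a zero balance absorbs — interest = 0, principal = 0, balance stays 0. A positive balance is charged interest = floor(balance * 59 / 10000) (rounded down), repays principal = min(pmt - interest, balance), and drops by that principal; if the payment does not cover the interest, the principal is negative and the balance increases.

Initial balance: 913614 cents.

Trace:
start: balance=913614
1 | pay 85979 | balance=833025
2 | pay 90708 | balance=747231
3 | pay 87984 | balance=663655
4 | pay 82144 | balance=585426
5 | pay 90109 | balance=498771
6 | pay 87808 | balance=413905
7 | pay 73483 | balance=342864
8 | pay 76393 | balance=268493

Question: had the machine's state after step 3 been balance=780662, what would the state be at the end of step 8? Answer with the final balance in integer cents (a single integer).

state after step 3 := balance=780662
4 | pay 82144 | balance=703123
5 | pay 90109 | balance=617162
6 | pay 87808 | balance=532995
7 | pay 73483 | balance=462656
8 | pay 76393 | balance=388992

388992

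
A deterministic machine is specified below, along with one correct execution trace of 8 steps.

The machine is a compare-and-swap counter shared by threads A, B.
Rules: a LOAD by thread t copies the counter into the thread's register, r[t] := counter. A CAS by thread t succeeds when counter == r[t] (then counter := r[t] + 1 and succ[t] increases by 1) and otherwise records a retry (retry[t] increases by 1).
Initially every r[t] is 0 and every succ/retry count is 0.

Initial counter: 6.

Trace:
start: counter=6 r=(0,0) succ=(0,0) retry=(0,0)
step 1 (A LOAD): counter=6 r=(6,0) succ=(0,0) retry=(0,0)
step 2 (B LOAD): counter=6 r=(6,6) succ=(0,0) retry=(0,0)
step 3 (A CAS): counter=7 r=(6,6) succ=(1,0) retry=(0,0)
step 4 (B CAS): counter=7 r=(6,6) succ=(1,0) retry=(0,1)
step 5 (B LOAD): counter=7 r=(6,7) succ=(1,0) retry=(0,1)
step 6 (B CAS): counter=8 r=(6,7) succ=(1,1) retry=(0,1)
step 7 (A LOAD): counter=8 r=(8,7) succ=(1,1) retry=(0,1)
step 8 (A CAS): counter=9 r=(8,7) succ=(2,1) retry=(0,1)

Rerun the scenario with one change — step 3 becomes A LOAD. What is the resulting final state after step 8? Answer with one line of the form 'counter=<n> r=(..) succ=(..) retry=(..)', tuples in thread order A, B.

counter=9 r=(8,7) succ=(1,2) retry=(0,0)

(re-executing from step 3 with the substitution; state before step 3: counter=6 r=(6,6) succ=(0,0) retry=(0,0))
step 3 (A LOAD): counter=6 r=(6,6) succ=(0,0) retry=(0,0)
step 4 (B CAS): counter=7 r=(6,6) succ=(0,1) retry=(0,0)
step 5 (B LOAD): counter=7 r=(6,7) succ=(0,1) retry=(0,0)
step 6 (B CAS): counter=8 r=(6,7) succ=(0,2) retry=(0,0)
step 7 (A LOAD): counter=8 r=(8,7) succ=(0,2) retry=(0,0)
step 8 (A CAS): counter=9 r=(8,7) succ=(1,2) retry=(0,0)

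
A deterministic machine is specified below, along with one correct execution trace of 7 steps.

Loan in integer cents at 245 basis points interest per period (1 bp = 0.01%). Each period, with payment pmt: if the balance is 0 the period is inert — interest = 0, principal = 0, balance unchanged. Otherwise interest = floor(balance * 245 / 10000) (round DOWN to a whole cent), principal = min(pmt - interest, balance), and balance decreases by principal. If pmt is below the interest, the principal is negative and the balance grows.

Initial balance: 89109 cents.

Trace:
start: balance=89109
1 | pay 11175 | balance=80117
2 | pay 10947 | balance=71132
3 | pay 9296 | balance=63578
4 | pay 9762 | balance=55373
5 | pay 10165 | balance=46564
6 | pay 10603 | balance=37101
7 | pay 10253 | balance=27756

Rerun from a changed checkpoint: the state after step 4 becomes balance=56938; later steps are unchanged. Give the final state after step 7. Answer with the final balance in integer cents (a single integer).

state after step 4 := balance=56938
5 | pay 10165 | balance=48167
6 | pay 10603 | balance=38744
7 | pay 10253 | balance=29440

29440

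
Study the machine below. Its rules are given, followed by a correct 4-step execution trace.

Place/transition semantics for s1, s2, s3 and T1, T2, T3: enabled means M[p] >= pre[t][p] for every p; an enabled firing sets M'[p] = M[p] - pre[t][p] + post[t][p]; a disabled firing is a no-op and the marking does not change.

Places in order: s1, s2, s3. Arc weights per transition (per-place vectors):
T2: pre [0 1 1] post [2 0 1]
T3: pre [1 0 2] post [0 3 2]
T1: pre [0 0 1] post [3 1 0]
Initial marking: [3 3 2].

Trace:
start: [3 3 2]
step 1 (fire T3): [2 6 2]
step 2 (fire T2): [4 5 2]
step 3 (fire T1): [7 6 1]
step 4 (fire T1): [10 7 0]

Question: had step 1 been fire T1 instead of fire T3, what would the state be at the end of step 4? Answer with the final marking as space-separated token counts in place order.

(re-executing from step 1 with the substitution; state before step 1: [3 3 2])
step 1 (fire T1): [6 4 1]
step 2 (fire T2): [8 3 1]
step 3 (fire T1): [11 4 0]
step 4 (fire T1): [11 4 0]

11 4 0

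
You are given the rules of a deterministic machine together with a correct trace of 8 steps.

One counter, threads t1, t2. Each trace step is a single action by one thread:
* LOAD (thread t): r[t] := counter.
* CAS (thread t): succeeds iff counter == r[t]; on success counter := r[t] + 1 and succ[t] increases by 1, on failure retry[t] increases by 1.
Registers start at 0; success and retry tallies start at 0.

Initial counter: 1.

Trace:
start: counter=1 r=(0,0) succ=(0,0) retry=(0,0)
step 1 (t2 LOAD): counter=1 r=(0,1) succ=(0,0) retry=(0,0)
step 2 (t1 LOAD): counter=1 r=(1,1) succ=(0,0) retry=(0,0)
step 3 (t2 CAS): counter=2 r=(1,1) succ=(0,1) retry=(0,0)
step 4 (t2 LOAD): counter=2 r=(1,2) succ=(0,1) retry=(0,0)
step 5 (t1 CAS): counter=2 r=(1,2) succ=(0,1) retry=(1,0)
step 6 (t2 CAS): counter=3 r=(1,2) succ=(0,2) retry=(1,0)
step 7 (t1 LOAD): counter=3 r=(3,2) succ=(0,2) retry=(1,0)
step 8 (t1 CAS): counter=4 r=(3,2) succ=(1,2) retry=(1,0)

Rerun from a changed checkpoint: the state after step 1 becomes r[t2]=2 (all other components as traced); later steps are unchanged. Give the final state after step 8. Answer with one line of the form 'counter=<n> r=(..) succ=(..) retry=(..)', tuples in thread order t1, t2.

state after step 1 := counter=1 r=(0,2) succ=(0,0) retry=(0,0)
step 2 (t1 LOAD): counter=1 r=(1,2) succ=(0,0) retry=(0,0)
step 3 (t2 CAS): counter=1 r=(1,2) succ=(0,0) retry=(0,1)
step 4 (t2 LOAD): counter=1 r=(1,1) succ=(0,0) retry=(0,1)
step 5 (t1 CAS): counter=2 r=(1,1) succ=(1,0) retry=(0,1)
step 6 (t2 CAS): counter=2 r=(1,1) succ=(1,0) retry=(0,2)
step 7 (t1 LOAD): counter=2 r=(2,1) succ=(1,0) retry=(0,2)
step 8 (t1 CAS): counter=3 r=(2,1) succ=(2,0) retry=(0,2)

counter=3 r=(2,1) succ=(2,0) retry=(0,2)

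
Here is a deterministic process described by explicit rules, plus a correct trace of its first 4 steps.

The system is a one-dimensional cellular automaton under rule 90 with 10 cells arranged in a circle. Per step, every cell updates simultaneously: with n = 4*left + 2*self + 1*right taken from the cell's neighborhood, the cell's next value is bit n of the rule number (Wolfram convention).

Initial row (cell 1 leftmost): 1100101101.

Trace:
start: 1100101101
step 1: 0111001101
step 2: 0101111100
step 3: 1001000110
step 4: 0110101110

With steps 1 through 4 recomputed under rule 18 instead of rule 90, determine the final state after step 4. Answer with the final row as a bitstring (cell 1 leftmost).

(re-executing steps 1..4 under rule 18; state before step 1: 1100101101)
step 1: 0011000000
step 2: 0100100000
step 3: 1011010000
step 4: 0000001001

0000001001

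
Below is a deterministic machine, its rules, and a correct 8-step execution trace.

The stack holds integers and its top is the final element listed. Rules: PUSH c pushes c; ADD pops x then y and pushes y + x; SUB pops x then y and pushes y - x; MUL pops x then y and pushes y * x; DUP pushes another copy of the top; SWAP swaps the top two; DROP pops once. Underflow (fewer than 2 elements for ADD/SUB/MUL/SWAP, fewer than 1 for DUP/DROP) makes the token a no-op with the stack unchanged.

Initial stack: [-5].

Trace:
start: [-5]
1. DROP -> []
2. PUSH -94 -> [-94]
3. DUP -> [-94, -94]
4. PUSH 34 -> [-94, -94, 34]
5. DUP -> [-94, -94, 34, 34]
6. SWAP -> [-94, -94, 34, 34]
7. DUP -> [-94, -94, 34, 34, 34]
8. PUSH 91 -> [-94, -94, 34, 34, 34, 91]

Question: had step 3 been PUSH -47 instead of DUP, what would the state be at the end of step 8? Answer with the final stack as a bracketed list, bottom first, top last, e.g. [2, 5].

[-94, -47, 34, 34, 34, 91]

(re-executing from step 3 with the substitution; state before step 3: [-94])
3. PUSH -47 -> [-94, -47]
4. PUSH 34 -> [-94, -47, 34]
5. DUP -> [-94, -47, 34, 34]
6. SWAP -> [-94, -47, 34, 34]
7. DUP -> [-94, -47, 34, 34, 34]
8. PUSH 91 -> [-94, -47, 34, 34, 34, 91]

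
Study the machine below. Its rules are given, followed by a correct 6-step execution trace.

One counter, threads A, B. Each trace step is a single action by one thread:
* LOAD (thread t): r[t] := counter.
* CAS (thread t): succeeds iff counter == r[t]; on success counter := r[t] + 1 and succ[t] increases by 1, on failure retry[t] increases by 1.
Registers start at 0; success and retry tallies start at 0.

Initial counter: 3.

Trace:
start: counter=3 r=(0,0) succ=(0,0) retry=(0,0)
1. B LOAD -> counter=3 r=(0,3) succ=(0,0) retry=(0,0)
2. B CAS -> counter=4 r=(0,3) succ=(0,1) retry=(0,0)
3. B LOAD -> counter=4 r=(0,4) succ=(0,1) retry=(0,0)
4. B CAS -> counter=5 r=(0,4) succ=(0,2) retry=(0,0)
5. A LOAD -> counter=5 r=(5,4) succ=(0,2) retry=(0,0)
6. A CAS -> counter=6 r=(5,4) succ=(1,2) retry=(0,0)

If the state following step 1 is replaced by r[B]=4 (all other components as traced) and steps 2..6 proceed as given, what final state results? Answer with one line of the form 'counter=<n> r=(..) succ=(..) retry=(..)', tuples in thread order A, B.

counter=5 r=(4,3) succ=(1,1) retry=(0,1)

state after step 1 := counter=3 r=(0,4) succ=(0,0) retry=(0,0)
2. B CAS -> counter=3 r=(0,4) succ=(0,0) retry=(0,1)
3. B LOAD -> counter=3 r=(0,3) succ=(0,0) retry=(0,1)
4. B CAS -> counter=4 r=(0,3) succ=(0,1) retry=(0,1)
5. A LOAD -> counter=4 r=(4,3) succ=(0,1) retry=(0,1)
6. A CAS -> counter=5 r=(4,3) succ=(1,1) retry=(0,1)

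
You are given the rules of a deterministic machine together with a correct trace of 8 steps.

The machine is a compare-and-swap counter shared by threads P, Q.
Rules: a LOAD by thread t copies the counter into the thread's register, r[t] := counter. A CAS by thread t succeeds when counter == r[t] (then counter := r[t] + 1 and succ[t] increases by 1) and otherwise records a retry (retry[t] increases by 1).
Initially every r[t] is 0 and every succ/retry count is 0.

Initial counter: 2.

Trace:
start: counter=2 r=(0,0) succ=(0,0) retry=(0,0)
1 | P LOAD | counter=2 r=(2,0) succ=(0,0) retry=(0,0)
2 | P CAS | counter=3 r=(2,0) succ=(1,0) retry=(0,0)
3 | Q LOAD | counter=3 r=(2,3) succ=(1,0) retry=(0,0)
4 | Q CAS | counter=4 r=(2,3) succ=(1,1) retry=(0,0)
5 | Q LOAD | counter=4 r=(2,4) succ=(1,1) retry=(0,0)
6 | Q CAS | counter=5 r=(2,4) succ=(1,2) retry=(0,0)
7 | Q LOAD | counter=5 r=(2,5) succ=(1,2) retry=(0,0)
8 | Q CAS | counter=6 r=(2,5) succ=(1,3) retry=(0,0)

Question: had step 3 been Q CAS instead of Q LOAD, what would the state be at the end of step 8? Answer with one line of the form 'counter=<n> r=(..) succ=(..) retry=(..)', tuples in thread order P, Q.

(re-executing from step 3 with the substitution; state before step 3: counter=3 r=(2,0) succ=(1,0) retry=(0,0))
3 | Q CAS | counter=3 r=(2,0) succ=(1,0) retry=(0,1)
4 | Q CAS | counter=3 r=(2,0) succ=(1,0) retry=(0,2)
5 | Q LOAD | counter=3 r=(2,3) succ=(1,0) retry=(0,2)
6 | Q CAS | counter=4 r=(2,3) succ=(1,1) retry=(0,2)
7 | Q LOAD | counter=4 r=(2,4) succ=(1,1) retry=(0,2)
8 | Q CAS | counter=5 r=(2,4) succ=(1,2) retry=(0,2)

counter=5 r=(2,4) succ=(1,2) retry=(0,2)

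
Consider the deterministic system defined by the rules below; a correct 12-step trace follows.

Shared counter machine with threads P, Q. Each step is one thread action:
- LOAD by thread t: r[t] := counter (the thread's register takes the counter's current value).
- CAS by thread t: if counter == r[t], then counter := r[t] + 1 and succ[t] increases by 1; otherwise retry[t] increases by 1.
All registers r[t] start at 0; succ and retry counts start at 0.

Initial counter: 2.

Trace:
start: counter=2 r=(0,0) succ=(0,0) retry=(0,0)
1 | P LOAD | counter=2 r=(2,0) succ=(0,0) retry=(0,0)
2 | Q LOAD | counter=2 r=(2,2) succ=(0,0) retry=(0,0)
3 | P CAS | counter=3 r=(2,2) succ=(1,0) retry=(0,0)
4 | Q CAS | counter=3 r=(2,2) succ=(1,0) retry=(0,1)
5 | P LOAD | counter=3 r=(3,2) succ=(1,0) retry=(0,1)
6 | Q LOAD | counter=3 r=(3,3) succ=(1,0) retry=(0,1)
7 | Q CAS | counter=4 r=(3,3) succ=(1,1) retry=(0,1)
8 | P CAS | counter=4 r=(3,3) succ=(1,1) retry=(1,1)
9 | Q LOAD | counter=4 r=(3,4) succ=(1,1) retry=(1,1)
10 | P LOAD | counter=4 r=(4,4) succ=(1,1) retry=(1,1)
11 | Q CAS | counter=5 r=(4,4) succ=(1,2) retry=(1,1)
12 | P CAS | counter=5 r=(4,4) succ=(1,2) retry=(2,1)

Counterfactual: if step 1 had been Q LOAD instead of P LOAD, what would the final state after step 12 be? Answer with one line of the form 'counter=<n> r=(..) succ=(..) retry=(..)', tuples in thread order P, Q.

(re-executing from step 1 with the substitution; state before step 1: counter=2 r=(0,0) succ=(0,0) retry=(0,0))
1 | Q LOAD | counter=2 r=(0,2) succ=(0,0) retry=(0,0)
2 | Q LOAD | counter=2 r=(0,2) succ=(0,0) retry=(0,0)
3 | P CAS | counter=2 r=(0,2) succ=(0,0) retry=(1,0)
4 | Q CAS | counter=3 r=(0,2) succ=(0,1) retry=(1,0)
5 | P LOAD | counter=3 r=(3,2) succ=(0,1) retry=(1,0)
6 | Q LOAD | counter=3 r=(3,3) succ=(0,1) retry=(1,0)
7 | Q CAS | counter=4 r=(3,3) succ=(0,2) retry=(1,0)
8 | P CAS | counter=4 r=(3,3) succ=(0,2) retry=(2,0)
9 | Q LOAD | counter=4 r=(3,4) succ=(0,2) retry=(2,0)
10 | P LOAD | counter=4 r=(4,4) succ=(0,2) retry=(2,0)
11 | Q CAS | counter=5 r=(4,4) succ=(0,3) retry=(2,0)
12 | P CAS | counter=5 r=(4,4) succ=(0,3) retry=(3,0)

counter=5 r=(4,4) succ=(0,3) retry=(3,0)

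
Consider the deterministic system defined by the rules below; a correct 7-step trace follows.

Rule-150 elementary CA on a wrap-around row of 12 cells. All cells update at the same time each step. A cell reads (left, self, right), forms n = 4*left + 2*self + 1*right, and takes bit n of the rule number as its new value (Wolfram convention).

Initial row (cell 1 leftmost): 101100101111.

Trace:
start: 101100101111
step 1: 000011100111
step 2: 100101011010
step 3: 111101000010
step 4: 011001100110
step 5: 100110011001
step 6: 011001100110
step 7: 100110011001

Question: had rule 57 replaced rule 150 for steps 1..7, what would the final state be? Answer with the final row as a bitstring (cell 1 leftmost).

010011010101

(re-executing steps 1..7 under rule 57; state before step 1: 101100101111)
step 1: 011010011000
step 2: 010101010111
step 3: 101010101100
step 4: 010101011010
step 5: 001010110101
step 6: 100101101010
step 7: 010011010101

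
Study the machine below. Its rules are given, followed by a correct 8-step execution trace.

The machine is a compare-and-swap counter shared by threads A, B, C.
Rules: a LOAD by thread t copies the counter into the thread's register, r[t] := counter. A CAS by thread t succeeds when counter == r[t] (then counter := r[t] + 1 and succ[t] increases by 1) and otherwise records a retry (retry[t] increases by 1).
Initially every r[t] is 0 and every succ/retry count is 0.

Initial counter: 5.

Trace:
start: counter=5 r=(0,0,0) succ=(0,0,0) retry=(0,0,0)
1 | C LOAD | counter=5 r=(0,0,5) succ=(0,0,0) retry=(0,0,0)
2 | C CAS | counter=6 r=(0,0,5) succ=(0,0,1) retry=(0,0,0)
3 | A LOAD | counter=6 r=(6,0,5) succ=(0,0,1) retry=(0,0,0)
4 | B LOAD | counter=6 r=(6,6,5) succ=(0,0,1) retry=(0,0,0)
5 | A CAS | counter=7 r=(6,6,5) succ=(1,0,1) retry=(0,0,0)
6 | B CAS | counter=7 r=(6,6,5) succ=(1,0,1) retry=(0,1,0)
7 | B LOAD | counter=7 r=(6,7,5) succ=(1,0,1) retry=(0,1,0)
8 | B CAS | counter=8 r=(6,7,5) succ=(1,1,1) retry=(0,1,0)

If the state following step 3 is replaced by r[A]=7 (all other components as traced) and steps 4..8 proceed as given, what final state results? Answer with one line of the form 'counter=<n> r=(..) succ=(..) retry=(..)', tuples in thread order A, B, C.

counter=8 r=(7,7,5) succ=(0,2,1) retry=(1,0,0)

state after step 3 := counter=6 r=(7,0,5) succ=(0,0,1) retry=(0,0,0)
4 | B LOAD | counter=6 r=(7,6,5) succ=(0,0,1) retry=(0,0,0)
5 | A CAS | counter=6 r=(7,6,5) succ=(0,0,1) retry=(1,0,0)
6 | B CAS | counter=7 r=(7,6,5) succ=(0,1,1) retry=(1,0,0)
7 | B LOAD | counter=7 r=(7,7,5) succ=(0,1,1) retry=(1,0,0)
8 | B CAS | counter=8 r=(7,7,5) succ=(0,2,1) retry=(1,0,0)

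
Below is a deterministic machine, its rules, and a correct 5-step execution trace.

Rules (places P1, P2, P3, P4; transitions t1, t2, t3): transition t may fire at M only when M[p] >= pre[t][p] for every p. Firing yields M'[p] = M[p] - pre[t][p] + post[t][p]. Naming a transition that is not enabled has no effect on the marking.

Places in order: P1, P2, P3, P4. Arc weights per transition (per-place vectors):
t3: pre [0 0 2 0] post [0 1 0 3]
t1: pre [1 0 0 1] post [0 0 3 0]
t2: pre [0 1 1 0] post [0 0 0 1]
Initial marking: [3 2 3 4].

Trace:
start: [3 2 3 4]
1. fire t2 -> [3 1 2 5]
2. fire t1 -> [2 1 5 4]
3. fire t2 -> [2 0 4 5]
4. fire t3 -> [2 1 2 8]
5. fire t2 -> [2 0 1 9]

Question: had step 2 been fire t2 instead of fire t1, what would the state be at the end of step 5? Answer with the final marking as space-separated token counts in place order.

3 0 1 6

(re-executing from step 2 with the substitution; state before step 2: [3 1 2 5])
2. fire t2 -> [3 0 1 6]
3. fire t2 -> [3 0 1 6]
4. fire t3 -> [3 0 1 6]
5. fire t2 -> [3 0 1 6]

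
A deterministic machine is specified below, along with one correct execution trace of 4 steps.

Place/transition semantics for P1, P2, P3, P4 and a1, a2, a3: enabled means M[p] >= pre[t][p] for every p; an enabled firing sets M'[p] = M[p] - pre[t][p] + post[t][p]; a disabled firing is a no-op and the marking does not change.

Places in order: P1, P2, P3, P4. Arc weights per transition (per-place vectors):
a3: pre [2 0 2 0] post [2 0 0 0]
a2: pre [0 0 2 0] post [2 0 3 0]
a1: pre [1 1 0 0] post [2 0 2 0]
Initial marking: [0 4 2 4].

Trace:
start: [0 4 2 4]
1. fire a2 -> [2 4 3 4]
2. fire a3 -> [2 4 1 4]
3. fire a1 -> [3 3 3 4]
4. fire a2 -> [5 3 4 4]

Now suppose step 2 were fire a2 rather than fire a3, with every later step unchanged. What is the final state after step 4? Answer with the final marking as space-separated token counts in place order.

(re-executing from step 2 with the substitution; state before step 2: [2 4 3 4])
2. fire a2 -> [4 4 4 4]
3. fire a1 -> [5 3 6 4]
4. fire a2 -> [7 3 7 4]

7 3 7 4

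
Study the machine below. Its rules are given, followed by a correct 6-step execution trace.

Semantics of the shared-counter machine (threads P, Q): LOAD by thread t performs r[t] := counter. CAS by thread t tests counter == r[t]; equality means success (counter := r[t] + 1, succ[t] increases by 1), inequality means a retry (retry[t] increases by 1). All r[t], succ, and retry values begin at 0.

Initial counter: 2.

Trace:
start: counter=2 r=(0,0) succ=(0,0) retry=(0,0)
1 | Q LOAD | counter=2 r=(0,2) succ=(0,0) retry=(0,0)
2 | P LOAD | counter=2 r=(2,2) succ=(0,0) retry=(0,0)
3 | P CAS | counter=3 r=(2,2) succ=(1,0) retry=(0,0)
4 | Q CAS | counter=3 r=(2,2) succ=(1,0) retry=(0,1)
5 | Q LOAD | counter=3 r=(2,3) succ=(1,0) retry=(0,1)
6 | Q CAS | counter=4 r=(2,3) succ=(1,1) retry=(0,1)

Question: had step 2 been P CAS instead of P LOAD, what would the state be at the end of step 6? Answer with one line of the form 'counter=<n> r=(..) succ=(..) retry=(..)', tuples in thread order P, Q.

(re-executing from step 2 with the substitution; state before step 2: counter=2 r=(0,2) succ=(0,0) retry=(0,0))
2 | P CAS | counter=2 r=(0,2) succ=(0,0) retry=(1,0)
3 | P CAS | counter=2 r=(0,2) succ=(0,0) retry=(2,0)
4 | Q CAS | counter=3 r=(0,2) succ=(0,1) retry=(2,0)
5 | Q LOAD | counter=3 r=(0,3) succ=(0,1) retry=(2,0)
6 | Q CAS | counter=4 r=(0,3) succ=(0,2) retry=(2,0)

counter=4 r=(0,3) succ=(0,2) retry=(2,0)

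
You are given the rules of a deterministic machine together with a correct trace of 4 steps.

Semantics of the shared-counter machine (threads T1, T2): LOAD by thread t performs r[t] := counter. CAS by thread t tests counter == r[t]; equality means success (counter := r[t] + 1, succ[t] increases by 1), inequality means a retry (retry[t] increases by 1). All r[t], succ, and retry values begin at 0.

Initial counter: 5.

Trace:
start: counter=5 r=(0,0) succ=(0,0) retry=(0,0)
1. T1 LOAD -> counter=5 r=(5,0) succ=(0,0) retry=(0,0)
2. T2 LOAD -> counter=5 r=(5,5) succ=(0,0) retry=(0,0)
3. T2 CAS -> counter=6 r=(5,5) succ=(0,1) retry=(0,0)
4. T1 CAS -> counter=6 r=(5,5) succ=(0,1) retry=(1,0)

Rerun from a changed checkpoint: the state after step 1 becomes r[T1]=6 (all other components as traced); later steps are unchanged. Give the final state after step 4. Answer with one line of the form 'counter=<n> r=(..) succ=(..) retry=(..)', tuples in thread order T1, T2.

state after step 1 := counter=5 r=(6,0) succ=(0,0) retry=(0,0)
2. T2 LOAD -> counter=5 r=(6,5) succ=(0,0) retry=(0,0)
3. T2 CAS -> counter=6 r=(6,5) succ=(0,1) retry=(0,0)
4. T1 CAS -> counter=7 r=(6,5) succ=(1,1) retry=(0,0)

counter=7 r=(6,5) succ=(1,1) retry=(0,0)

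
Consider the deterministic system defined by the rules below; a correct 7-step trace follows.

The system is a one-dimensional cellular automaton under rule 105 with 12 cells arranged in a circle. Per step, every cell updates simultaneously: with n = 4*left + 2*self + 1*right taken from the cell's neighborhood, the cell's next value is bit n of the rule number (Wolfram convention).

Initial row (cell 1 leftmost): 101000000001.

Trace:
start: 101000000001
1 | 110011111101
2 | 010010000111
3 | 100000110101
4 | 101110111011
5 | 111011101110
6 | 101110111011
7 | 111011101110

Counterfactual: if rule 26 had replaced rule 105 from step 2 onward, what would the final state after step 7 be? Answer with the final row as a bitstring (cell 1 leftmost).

101100101101

(re-executing steps 2..7 under rule 26; state before step 2: 110011111101)
2 | 001110000001
3 | 111001000010
4 | 100110100100
5 | 011100011011
6 | 010010110010
7 | 101100101101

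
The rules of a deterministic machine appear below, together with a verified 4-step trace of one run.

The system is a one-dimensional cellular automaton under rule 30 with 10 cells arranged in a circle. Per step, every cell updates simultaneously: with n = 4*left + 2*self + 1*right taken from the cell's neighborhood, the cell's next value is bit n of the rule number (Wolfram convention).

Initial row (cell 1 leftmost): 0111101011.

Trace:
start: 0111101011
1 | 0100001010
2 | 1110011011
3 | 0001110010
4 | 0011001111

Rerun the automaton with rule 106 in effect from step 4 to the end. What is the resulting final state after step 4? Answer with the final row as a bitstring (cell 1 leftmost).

(re-executing step 4 under rule 106; state before step 4: 0001110010)
4 | 0011010100

0011010100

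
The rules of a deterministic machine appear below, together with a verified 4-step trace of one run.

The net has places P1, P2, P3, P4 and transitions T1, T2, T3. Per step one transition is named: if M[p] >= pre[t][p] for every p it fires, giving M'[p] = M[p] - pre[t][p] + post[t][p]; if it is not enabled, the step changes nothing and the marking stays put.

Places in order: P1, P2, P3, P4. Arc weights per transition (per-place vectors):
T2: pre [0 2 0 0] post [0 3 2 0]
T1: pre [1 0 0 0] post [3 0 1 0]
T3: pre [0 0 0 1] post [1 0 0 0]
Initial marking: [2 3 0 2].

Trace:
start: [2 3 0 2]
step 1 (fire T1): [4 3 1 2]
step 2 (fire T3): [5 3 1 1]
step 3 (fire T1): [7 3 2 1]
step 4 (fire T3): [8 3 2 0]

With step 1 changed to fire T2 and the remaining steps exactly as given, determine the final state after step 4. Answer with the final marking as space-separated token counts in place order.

(re-executing from step 1 with the substitution; state before step 1: [2 3 0 2])
step 1 (fire T2): [2 4 2 2]
step 2 (fire T3): [3 4 2 1]
step 3 (fire T1): [5 4 3 1]
step 4 (fire T3): [6 4 3 0]

6 4 3 0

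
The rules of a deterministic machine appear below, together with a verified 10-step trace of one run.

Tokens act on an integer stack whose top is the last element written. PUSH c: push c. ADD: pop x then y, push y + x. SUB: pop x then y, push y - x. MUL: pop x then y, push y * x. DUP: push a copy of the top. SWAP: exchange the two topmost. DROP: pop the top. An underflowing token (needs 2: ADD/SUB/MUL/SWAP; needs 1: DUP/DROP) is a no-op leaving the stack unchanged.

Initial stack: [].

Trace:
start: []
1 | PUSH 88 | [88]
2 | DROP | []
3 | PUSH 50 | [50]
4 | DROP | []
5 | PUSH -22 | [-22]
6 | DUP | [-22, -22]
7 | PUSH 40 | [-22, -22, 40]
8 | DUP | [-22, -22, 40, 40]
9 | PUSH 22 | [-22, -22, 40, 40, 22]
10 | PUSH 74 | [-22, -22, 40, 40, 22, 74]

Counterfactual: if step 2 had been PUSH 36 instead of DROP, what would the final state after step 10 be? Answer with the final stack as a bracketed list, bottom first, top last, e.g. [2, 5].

[88, 36, -22, -22, 40, 40, 22, 74]

(re-executing from step 2 with the substitution; state before step 2: [88])
2 | PUSH 36 | [88, 36]
3 | PUSH 50 | [88, 36, 50]
4 | DROP | [88, 36]
5 | PUSH -22 | [88, 36, -22]
6 | DUP | [88, 36, -22, -22]
7 | PUSH 40 | [88, 36, -22, -22, 40]
8 | DUP | [88, 36, -22, -22, 40, 40]
9 | PUSH 22 | [88, 36, -22, -22, 40, 40, 22]
10 | PUSH 74 | [88, 36, -22, -22, 40, 40, 22, 74]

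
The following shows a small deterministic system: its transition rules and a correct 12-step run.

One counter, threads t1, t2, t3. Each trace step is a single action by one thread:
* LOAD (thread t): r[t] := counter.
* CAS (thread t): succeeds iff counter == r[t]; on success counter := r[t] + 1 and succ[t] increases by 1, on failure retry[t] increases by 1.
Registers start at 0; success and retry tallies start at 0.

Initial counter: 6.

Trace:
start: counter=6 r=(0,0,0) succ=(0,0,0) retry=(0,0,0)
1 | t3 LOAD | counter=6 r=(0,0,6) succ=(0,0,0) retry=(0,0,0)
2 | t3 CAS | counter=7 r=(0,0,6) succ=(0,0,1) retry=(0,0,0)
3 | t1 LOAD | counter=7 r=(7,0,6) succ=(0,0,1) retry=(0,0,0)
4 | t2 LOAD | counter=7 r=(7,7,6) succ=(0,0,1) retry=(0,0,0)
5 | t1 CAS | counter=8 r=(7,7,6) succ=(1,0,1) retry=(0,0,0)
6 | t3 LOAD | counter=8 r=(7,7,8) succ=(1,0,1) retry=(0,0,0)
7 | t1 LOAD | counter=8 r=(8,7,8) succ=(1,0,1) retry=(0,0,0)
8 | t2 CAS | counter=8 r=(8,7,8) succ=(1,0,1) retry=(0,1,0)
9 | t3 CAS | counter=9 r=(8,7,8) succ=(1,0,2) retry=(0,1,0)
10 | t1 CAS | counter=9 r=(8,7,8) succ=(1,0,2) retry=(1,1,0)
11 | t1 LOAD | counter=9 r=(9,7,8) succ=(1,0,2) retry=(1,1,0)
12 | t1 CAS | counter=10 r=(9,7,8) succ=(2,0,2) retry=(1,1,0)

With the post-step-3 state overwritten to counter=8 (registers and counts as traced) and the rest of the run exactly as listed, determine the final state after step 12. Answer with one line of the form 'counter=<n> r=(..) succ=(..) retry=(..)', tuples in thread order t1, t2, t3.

state after step 3 := counter=8 r=(7,0,6) succ=(0,0,1) retry=(0,0,0)
4 | t2 LOAD | counter=8 r=(7,8,6) succ=(0,0,1) retry=(0,0,0)
5 | t1 CAS | counter=8 r=(7,8,6) succ=(0,0,1) retry=(1,0,0)
6 | t3 LOAD | counter=8 r=(7,8,8) succ=(0,0,1) retry=(1,0,0)
7 | t1 LOAD | counter=8 r=(8,8,8) succ=(0,0,1) retry=(1,0,0)
8 | t2 CAS | counter=9 r=(8,8,8) succ=(0,1,1) retry=(1,0,0)
9 | t3 CAS | counter=9 r=(8,8,8) succ=(0,1,1) retry=(1,0,1)
10 | t1 CAS | counter=9 r=(8,8,8) succ=(0,1,1) retry=(2,0,1)
11 | t1 LOAD | counter=9 r=(9,8,8) succ=(0,1,1) retry=(2,0,1)
12 | t1 CAS | counter=10 r=(9,8,8) succ=(1,1,1) retry=(2,0,1)

counter=10 r=(9,8,8) succ=(1,1,1) retry=(2,0,1)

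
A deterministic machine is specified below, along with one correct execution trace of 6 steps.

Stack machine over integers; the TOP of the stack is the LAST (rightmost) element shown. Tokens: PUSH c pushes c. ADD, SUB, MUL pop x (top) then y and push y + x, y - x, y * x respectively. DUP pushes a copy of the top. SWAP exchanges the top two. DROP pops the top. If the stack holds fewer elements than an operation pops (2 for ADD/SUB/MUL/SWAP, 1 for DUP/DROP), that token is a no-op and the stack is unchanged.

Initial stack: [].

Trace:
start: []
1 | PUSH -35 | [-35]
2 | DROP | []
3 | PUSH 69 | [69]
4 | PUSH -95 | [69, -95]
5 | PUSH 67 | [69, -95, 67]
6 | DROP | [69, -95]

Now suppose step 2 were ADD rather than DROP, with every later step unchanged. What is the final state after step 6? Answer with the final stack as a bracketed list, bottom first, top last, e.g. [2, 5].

(re-executing from step 2 with the substitution; state before step 2: [-35])
2 | ADD | [-35]
3 | PUSH 69 | [-35, 69]
4 | PUSH -95 | [-35, 69, -95]
5 | PUSH 67 | [-35, 69, -95, 67]
6 | DROP | [-35, 69, -95]

[-35, 69, -95]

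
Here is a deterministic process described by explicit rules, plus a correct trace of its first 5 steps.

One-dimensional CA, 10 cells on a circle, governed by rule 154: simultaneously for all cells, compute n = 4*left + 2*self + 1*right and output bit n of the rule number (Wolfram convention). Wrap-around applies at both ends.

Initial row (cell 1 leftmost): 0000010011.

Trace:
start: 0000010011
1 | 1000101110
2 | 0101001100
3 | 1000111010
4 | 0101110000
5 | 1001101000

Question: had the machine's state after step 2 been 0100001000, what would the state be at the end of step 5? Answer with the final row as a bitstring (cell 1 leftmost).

1011010110

state after step 2 := 0100001000
3 | 1010010100
4 | 0001100011
5 | 1011010110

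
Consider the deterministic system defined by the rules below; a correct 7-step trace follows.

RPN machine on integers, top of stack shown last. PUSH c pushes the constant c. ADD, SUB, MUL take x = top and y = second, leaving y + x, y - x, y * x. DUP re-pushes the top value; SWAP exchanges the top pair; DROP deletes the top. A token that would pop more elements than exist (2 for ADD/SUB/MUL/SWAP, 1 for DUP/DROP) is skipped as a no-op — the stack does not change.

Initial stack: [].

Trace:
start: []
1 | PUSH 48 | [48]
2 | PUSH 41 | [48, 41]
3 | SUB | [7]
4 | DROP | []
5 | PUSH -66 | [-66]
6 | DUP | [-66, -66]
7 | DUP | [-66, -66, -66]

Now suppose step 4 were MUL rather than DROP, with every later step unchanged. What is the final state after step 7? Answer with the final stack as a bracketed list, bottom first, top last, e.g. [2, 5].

[7, -66, -66, -66]

(re-executing from step 4 with the substitution; state before step 4: [7])
4 | MUL | [7]
5 | PUSH -66 | [7, -66]
6 | DUP | [7, -66, -66]
7 | DUP | [7, -66, -66, -66]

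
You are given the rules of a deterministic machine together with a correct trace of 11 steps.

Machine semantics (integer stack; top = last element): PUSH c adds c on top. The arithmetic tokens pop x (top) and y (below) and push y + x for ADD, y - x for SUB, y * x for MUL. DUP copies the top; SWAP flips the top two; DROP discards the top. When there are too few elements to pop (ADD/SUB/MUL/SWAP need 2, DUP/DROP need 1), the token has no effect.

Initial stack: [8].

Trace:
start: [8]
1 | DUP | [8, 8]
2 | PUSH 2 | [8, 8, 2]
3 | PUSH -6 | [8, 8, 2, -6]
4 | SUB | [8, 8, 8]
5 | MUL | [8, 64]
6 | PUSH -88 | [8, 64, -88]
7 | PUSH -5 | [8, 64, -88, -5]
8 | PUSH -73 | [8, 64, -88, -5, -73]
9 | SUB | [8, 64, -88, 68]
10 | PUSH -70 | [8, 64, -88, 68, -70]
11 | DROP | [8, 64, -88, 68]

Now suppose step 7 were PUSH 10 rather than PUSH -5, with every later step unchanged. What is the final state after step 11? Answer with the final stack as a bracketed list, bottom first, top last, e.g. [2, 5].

[8, 64, -88, 83]

(re-executing from step 7 with the substitution; state before step 7: [8, 64, -88])
7 | PUSH 10 | [8, 64, -88, 10]
8 | PUSH -73 | [8, 64, -88, 10, -73]
9 | SUB | [8, 64, -88, 83]
10 | PUSH -70 | [8, 64, -88, 83, -70]
11 | DROP | [8, 64, -88, 83]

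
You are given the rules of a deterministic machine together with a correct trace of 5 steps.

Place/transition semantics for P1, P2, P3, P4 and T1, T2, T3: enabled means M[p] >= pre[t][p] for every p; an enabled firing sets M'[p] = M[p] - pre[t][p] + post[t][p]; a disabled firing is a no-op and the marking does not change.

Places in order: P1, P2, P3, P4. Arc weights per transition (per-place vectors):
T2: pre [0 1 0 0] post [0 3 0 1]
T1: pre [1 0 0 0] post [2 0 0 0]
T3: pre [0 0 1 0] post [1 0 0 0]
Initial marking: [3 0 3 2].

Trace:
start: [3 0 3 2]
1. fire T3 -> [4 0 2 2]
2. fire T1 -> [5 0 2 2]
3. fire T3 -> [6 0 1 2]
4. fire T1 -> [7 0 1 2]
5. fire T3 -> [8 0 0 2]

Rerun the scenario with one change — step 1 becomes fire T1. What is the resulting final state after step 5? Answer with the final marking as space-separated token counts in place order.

8 0 1 2

(re-executing from step 1 with the substitution; state before step 1: [3 0 3 2])
1. fire T1 -> [4 0 3 2]
2. fire T1 -> [5 0 3 2]
3. fire T3 -> [6 0 2 2]
4. fire T1 -> [7 0 2 2]
5. fire T3 -> [8 0 1 2]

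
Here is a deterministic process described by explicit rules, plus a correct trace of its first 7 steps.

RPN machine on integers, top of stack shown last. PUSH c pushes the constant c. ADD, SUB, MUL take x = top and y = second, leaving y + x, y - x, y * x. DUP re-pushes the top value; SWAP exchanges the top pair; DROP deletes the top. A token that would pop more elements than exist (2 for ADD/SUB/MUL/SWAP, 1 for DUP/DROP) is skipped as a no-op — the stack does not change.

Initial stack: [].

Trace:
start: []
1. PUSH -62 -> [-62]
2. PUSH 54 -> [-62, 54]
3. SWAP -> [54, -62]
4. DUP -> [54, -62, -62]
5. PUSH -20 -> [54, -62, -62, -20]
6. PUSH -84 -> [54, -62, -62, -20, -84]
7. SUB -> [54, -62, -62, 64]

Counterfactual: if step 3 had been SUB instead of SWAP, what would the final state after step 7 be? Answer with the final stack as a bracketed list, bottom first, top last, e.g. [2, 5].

(re-executing from step 3 with the substitution; state before step 3: [-62, 54])
3. SUB -> [-116]
4. DUP -> [-116, -116]
5. PUSH -20 -> [-116, -116, -20]
6. PUSH -84 -> [-116, -116, -20, -84]
7. SUB -> [-116, -116, 64]

[-116, -116, 64]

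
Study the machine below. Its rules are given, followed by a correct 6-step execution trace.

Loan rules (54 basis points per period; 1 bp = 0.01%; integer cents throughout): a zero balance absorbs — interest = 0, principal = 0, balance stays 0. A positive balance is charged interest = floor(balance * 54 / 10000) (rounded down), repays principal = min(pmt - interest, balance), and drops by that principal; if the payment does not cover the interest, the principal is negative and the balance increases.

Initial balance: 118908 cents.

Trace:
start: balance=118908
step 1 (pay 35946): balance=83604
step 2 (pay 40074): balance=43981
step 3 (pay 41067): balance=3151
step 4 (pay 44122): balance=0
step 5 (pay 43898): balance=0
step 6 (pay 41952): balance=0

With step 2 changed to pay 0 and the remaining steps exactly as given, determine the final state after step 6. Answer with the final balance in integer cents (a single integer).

(re-executing from step 2 with the substitution; state before step 2: balance=83604)
step 2 (pay 0): balance=84055
step 3 (pay 41067): balance=43441
step 4 (pay 44122): balance=0
step 5 (pay 43898): balance=0
step 6 (pay 41952): balance=0

0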